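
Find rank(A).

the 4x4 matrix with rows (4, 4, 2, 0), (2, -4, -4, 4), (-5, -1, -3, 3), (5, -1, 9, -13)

Row reduction:
R2 <- R2 - (1/2)*R1:  [  0  -6  -5   4 ]
R3 <- R3 - (-5/4)*R1:  [    0     4  -1/2     3 ]
R4 <- R4 - (5/4)*R1:  [    0    -6  13/2   -13 ]
R3 <- R3 - (-2/3)*R2:  [     0      0  -23/6   17/3 ]
R4 <- R4 - (1)*R2:  [    0     0  23/2   -17 ]
R4 <- R4 - (-3)*R3:  [ 0  0  0  0 ]
Row echelon form:
[ 4   4      2     0 ]
[ 0  -6     -5     4 ]
[ 0   0  -23/6  17/3 ]
[ 0   0      0     0 ]
Nonzero rows / pivot columns: 3

rank(A) = 3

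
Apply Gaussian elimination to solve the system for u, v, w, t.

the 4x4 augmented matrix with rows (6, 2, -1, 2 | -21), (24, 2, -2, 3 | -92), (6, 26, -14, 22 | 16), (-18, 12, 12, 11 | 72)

(-4, 1, -1, 0)

Forward elimination on [A|b]:
R2 <- R2 - (4)*R1:  [  0  -6   2  -5  -8 ]
R3 <- R3 - (1)*R1:  [   0   24  -13   20   37 ]
R4 <- R4 - (-3)*R1:  [  0  18   9  17   9 ]
R3 <- R3 - (-4)*R2:  [  0   0  -5   0   5 ]
R4 <- R4 - (-3)*R2:  [   0    0   15    2  -15 ]
R4 <- R4 - (-3)*R3:  [ 0  0  0  2  0 ]
Row echelon form:
[ 6   2  -1   2  |  -21 ]
[ 0  -6   2  -5  |   -8 ]
[ 0   0  -5   0  |    5 ]
[ 0   0   0   2  |    0 ]
Back-substitution:
t = (0) / 2 = 0
w = (5) / -5 = -1
v = (-8 - (2)*(-1) - (-5)*(0)) / -6 = 1
u = (-21 - (2)*(1) - (-1)*(-1) - (2)*(0)) / 6 = -4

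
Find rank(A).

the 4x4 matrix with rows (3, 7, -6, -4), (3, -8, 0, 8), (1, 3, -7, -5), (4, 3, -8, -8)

Row reduction:
R2 <- R2 - (1)*R1:  [   0  -15    6   12 ]
R3 <- R3 - (1/3)*R1:  [     0    2/3     -5  -11/3 ]
R4 <- R4 - (4/3)*R1:  [     0  -19/3      0   -8/3 ]
R3 <- R3 - (-2/45)*R2:  [      0       0  -71/15  -47/15 ]
R4 <- R4 - (19/45)*R2:  [       0        0   -38/15  -116/15 ]
R4 <- R4 - (38/71)*R3:  [       0        0        0  -430/71 ]
Row echelon form:
[ 3    7      -6       -4 ]
[ 0  -15       6       12 ]
[ 0    0  -71/15   -47/15 ]
[ 0    0       0  -430/71 ]
Nonzero rows / pivot columns: 4

rank(A) = 4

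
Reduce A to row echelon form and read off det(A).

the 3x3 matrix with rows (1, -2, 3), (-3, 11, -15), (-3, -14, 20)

Forward elimination:
R2 <- R2 - (-3)*R1:  [  0   5  -6 ]
R3 <- R3 - (-3)*R1:  [   0  -20   29 ]
R3 <- R3 - (-4)*R2:  [ 0  0  5 ]
Upper-triangular form:
[ 1  -2   3 ]
[ 0   5  -6 ]
[ 0   0   5 ]
det(A) = (-1)^0 * (1) * (5) * (5) = 25  (0 row swaps -> sign +1)

det(A) = 25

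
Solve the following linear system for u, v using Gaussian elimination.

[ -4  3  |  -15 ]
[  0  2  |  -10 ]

(0, -5)

Forward elimination on [A|b]:
Row echelon form:
[ -4  3  |  -15 ]
[  0  2  |  -10 ]
Back-substitution:
v = (-10) / 2 = -5
u = (-15 - (3)*(-5)) / -4 = 0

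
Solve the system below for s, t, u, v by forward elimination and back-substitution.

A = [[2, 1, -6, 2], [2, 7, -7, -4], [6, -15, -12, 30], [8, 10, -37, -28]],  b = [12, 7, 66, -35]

(-1, 2, -1, 3)

Forward elimination on [A|b]:
R2 <- R2 - (1)*R1:  [  0   6  -1  -6  -5 ]
R3 <- R3 - (3)*R1:  [   0  -18    6   24   30 ]
R4 <- R4 - (4)*R1:  [   0    6  -13  -36  -83 ]
R3 <- R3 - (-3)*R2:  [  0   0   3   6  15 ]
R4 <- R4 - (1)*R2:  [   0    0  -12  -30  -78 ]
R4 <- R4 - (-4)*R3:  [   0    0    0   -6  -18 ]
Row echelon form:
[ 2  1  -6   2  |   12 ]
[ 0  6  -1  -6  |   -5 ]
[ 0  0   3   6  |   15 ]
[ 0  0   0  -6  |  -18 ]
Back-substitution:
v = (-18) / -6 = 3
u = (15 - (6)*(3)) / 3 = -1
t = (-5 - (-1)*(-1) - (-6)*(3)) / 6 = 2
s = (12 - (1)*(2) - (-6)*(-1) - (2)*(3)) / 2 = -1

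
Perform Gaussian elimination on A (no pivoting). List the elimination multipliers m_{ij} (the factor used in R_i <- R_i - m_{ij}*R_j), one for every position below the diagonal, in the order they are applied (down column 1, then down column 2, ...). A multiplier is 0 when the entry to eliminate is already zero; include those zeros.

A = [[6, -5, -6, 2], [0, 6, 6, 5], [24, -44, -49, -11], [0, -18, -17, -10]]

multipliers: 0, 4, 0, -4, -3, -1

Forward elimination:
R2: entry in column 1 is already 0 -> m_{21} = 0 (no row operation needed)
R3 <- R3 - (4)*R1:  [   0  -24  -25  -19 ]
R4: entry in column 1 is already 0 -> m_{41} = 0 (no row operation needed)
R3 <- R3 - (-4)*R2:  [  0   0  -1   1 ]
R4 <- R4 - (-3)*R2:  [ 0  0  1  5 ]
R4 <- R4 - (-1)*R3:  [ 0  0  0  6 ]
Multipliers (in order of application): m_{21} = 0, m_{31} = 4, m_{41} = 0, m_{32} = -4, m_{42} = -3, m_{43} = -1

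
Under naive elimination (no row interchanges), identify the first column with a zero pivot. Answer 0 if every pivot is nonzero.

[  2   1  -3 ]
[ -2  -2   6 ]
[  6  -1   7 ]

Naive forward elimination:
R2 <- R2 - (-1)*R1:  [  0  -1   3 ]
R3 <- R3 - (3)*R1:  [  0  -4  16 ]
R3 <- R3 - (4)*R2:  [ 0  0  4 ]
All pivots nonzero; naive elimination completes without hitting a zero pivot.

first zero-pivot column = 0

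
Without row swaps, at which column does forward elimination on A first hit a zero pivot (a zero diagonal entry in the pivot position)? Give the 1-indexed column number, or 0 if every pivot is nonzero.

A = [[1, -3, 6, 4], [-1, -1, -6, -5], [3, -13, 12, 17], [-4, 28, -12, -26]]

first zero-pivot column = 0

Naive forward elimination:
R2 <- R2 - (-1)*R1:  [  0  -4   0  -1 ]
R3 <- R3 - (3)*R1:  [  0  -4  -6   5 ]
R4 <- R4 - (-4)*R1:  [   0   16   12  -10 ]
R3 <- R3 - (1)*R2:  [  0   0  -6   6 ]
R4 <- R4 - (-4)*R2:  [   0    0   12  -14 ]
R4 <- R4 - (-2)*R3:  [  0   0   0  -2 ]
All pivots nonzero; naive elimination completes without hitting a zero pivot.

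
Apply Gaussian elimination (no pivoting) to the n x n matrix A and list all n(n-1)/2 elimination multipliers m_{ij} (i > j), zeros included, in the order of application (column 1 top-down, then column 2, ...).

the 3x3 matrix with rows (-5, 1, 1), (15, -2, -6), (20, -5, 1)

Forward elimination:
R2 <- R2 - (-3)*R1:  [  0   1  -3 ]
R3 <- R3 - (-4)*R1:  [  0  -1   5 ]
R3 <- R3 - (-1)*R2:  [ 0  0  2 ]
Multipliers (in order of application): m_{21} = -3, m_{31} = -4, m_{32} = -1

multipliers: -3, -4, -1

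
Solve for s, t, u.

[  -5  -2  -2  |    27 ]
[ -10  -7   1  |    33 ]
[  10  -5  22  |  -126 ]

(-5, 2, -3)

Forward elimination on [A|b]:
R2 <- R2 - (2)*R1:  [   0   -3    5  -21 ]
R3 <- R3 - (-2)*R1:  [   0   -9   18  -72 ]
R3 <- R3 - (3)*R2:  [  0   0   3  -9 ]
Row echelon form:
[ -5  -2  -2  |   27 ]
[  0  -3   5  |  -21 ]
[  0   0   3  |   -9 ]
Back-substitution:
u = (-9) / 3 = -3
t = (-21 - (5)*(-3)) / -3 = 2
s = (27 - (-2)*(2) - (-2)*(-3)) / -5 = -5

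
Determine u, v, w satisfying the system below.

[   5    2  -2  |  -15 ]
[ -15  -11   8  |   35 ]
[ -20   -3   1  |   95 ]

Forward elimination on [A|b]:
R2 <- R2 - (-3)*R1:  [   0   -5    2  -10 ]
R3 <- R3 - (-4)*R1:  [  0   5  -7  35 ]
R3 <- R3 - (-1)*R2:  [  0   0  -5  25 ]
Row echelon form:
[ 5   2  -2  |  -15 ]
[ 0  -5   2  |  -10 ]
[ 0   0  -5  |   25 ]
Back-substitution:
w = (25) / -5 = -5
v = (-10 - (2)*(-5)) / -5 = 0
u = (-15 - (2)*(0) - (-2)*(-5)) / 5 = -5

(-5, 0, -5)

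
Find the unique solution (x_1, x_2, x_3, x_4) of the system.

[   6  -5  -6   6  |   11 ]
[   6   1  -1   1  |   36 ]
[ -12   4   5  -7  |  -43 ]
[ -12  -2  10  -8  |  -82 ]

Forward elimination on [A|b]:
R2 <- R2 - (1)*R1:  [  0   6   5  -5  25 ]
R3 <- R3 - (-2)*R1:  [   0   -6   -7    5  -21 ]
R4 <- R4 - (-2)*R1:  [   0  -12   -2    4  -60 ]
R3 <- R3 - (-1)*R2:  [  0   0  -2   0   4 ]
R4 <- R4 - (-2)*R2:  [   0    0    8   -6  -10 ]
R4 <- R4 - (-4)*R3:  [  0   0   0  -6   6 ]
Row echelon form:
[ 6  -5  -6   6  |  11 ]
[ 0   6   5  -5  |  25 ]
[ 0   0  -2   0  |   4 ]
[ 0   0   0  -6  |   6 ]
Back-substitution:
x_4 = (6) / -6 = -1
x_3 = (4) / -2 = -2
x_2 = (25 - (5)*(-2) - (-5)*(-1)) / 6 = 5
x_1 = (11 - (-5)*(5) - (-6)*(-2) - (6)*(-1)) / 6 = 5

(5, 5, -2, -1)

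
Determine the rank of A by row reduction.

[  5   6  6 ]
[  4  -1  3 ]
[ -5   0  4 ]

Row reduction:
R2 <- R2 - (4/5)*R1:  [     0  -29/5   -9/5 ]
R3 <- R3 - (-1)*R1:  [  0   6  10 ]
R3 <- R3 - (-30/29)*R2:  [      0       0  236/29 ]
Row echelon form:
[ 5      6       6 ]
[ 0  -29/5    -9/5 ]
[ 0      0  236/29 ]
Nonzero rows / pivot columns: 3

rank(A) = 3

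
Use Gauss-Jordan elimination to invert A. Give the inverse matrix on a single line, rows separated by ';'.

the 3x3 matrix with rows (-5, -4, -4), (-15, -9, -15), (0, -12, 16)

inverse = [27/5 -28/15 -2/5; -4 4/3 1/4; -3 1 1/4]

Gauss-Jordan on [A | I]:
R1 <- (1/-5)*R1:  [    1   4/5   4/5  |  -1/5     0     0 ]
R2 <- R2 - (-15)*R1:  [  0   3  -3  |  -3   1   0 ]
R2 <- (1/3)*R2:  [   0    1   -1  |   -1  1/3    0 ]
R1 <- R1 - (4/5)*R2:  [     1      0    8/5  |    3/5  -4/15      0 ]
R3 <- R3 - (-12)*R2:  [   0    0    4  |  -12    4    1 ]
R3 <- (1/4)*R3:  [   0    0    1  |   -3    1  1/4 ]
R1 <- R1 - (8/5)*R3:  [      1       0       0  |    27/5  -28/15    -2/5 ]
R2 <- R2 - (-1)*R3:  [   0    1    0  |   -4  4/3  1/4 ]
Right block of [I | A^{-1}] is the inverse:
[ 27/5  -28/15  -2/5 ]
[   -4     4/3   1/4 ]
[   -3       1   1/4 ]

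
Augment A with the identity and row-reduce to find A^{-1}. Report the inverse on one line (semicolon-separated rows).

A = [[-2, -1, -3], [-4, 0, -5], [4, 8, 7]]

Gauss-Jordan on [A | I]:
R1 <- (1/-2)*R1:  [    1   1/2   3/2  |  -1/2     0     0 ]
R2 <- R2 - (-4)*R1:  [  0   2   1  |  -2   1   0 ]
R3 <- R3 - (4)*R1:  [ 0  6  1  |  2  0  1 ]
R2 <- (1/2)*R2:  [   0    1  1/2  |   -1  1/2    0 ]
R1 <- R1 - (1/2)*R2:  [    1     0   5/4  |     0  -1/4     0 ]
R3 <- R3 - (6)*R2:  [  0   0  -2  |   8  -3   1 ]
R3 <- (1/-2)*R3:  [    0     0     1  |    -4   3/2  -1/2 ]
R1 <- R1 - (5/4)*R3:  [     1      0      0  |      5  -17/8    5/8 ]
R2 <- R2 - (1/2)*R3:  [    0     1     0  |     1  -1/4   1/4 ]
Right block of [I | A^{-1}] is the inverse:
[  5  -17/8   5/8 ]
[  1   -1/4   1/4 ]
[ -4    3/2  -1/2 ]

inverse = [5 -17/8 5/8; 1 -1/4 1/4; -4 3/2 -1/2]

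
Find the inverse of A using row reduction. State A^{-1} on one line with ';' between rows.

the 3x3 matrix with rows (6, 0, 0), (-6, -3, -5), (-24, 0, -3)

inverse = [1/6 0 0; 17/9 -1/3 5/9; -4/3 0 -1/3]

Gauss-Jordan on [A | I]:
R1 <- (1/6)*R1:  [   1    0    0  |  1/6    0    0 ]
R2 <- R2 - (-6)*R1:  [  0  -3  -5  |   1   1   0 ]
R3 <- R3 - (-24)*R1:  [  0   0  -3  |   4   0   1 ]
R2 <- (1/-3)*R2:  [    0     1   5/3  |  -1/3  -1/3     0 ]
R3 <- (1/-3)*R3:  [    0     0     1  |  -4/3     0  -1/3 ]
R2 <- R2 - (5/3)*R3:  [    0     1     0  |  17/9  -1/3   5/9 ]
Right block of [I | A^{-1}] is the inverse:
[  1/6     0     0 ]
[ 17/9  -1/3   5/9 ]
[ -4/3     0  -1/3 ]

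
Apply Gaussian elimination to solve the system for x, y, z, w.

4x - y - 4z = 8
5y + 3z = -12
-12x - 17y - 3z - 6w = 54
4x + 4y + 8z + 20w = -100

Forward elimination on [A|b]:
R3 <- R3 - (-3)*R1:  [   0  -20  -15   -6   78 ]
R4 <- R4 - (1)*R1:  [    0     5    12    20  -108 ]
R3 <- R3 - (-4)*R2:  [  0   0  -3  -6  30 ]
R4 <- R4 - (1)*R2:  [   0    0    9   20  -96 ]
R4 <- R4 - (-3)*R3:  [  0   0   0   2  -6 ]
Row echelon form:
[ 4  -1  -4   0  |    8 ]
[ 0   5   3   0  |  -12 ]
[ 0   0  -3  -6  |   30 ]
[ 0   0   0   2  |   -6 ]
Back-substitution:
w = (-6) / 2 = -3
z = (30 - (-6)*(-3)) / -3 = -4
y = (-12 - (3)*(-4)) / 5 = 0
x = (8 - (-1)*(0) - (-4)*(-4)) / 4 = -2

(-2, 0, -4, -3)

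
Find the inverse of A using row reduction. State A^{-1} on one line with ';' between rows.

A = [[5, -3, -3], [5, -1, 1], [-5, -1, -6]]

inverse = [-7/10 3/2 3/5; -5/2 9/2 2; 1 -2 -1]

Gauss-Jordan on [A | I]:
R1 <- (1/5)*R1:  [    1  -3/5  -3/5  |   1/5     0     0 ]
R2 <- R2 - (5)*R1:  [  0   2   4  |  -1   1   0 ]
R3 <- R3 - (-5)*R1:  [  0  -4  -9  |   1   0   1 ]
R2 <- (1/2)*R2:  [    0     1     2  |  -1/2   1/2     0 ]
R1 <- R1 - (-3/5)*R2:  [     1      0    3/5  |  -1/10   3/10      0 ]
R3 <- R3 - (-4)*R2:  [  0   0  -1  |  -1   2   1 ]
R3 <- (1/-1)*R3:  [  0   0   1  |   1  -2  -1 ]
R1 <- R1 - (3/5)*R3:  [     1      0      0  |  -7/10    3/2    3/5 ]
R2 <- R2 - (2)*R3:  [    0     1     0  |  -5/2   9/2     2 ]
Right block of [I | A^{-1}] is the inverse:
[ -7/10  3/2  3/5 ]
[  -5/2  9/2    2 ]
[     1   -2   -1 ]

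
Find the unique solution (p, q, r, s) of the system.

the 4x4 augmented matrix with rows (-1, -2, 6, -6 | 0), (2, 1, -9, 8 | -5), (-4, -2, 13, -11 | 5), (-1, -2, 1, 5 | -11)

Forward elimination on [A|b]:
R2 <- R2 - (-2)*R1:  [  0  -3   3  -4  -5 ]
R3 <- R3 - (4)*R1:  [   0    6  -11   13    5 ]
R4 <- R4 - (1)*R1:  [   0    0   -5   11  -11 ]
R3 <- R3 - (-2)*R2:  [  0   0  -5   5  -5 ]
R4 <- R4 - (1)*R3:  [  0   0   0   6  -6 ]
Row echelon form:
[ -1  -2   6  -6  |   0 ]
[  0  -3   3  -4  |  -5 ]
[  0   0  -5   5  |  -5 ]
[  0   0   0   6  |  -6 ]
Back-substitution:
s = (-6) / 6 = -1
r = (-5 - (5)*(-1)) / -5 = 0
q = (-5 - (3)*(0) - (-4)*(-1)) / -3 = 3
p = (0 - (-2)*(3) - (6)*(0) - (-6)*(-1)) / -1 = 0

(0, 3, 0, -1)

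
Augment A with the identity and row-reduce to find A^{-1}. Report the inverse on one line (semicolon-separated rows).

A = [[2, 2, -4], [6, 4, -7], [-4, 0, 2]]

Gauss-Jordan on [A | I]:
R1 <- (1/2)*R1:  [   1    1   -2  |  1/2    0    0 ]
R2 <- R2 - (6)*R1:  [  0  -2   5  |  -3   1   0 ]
R3 <- R3 - (-4)*R1:  [  0   4  -6  |   2   0   1 ]
R2 <- (1/-2)*R2:  [    0     1  -5/2  |   3/2  -1/2     0 ]
R1 <- R1 - (1)*R2:  [   1    0  1/2  |   -1  1/2    0 ]
R3 <- R3 - (4)*R2:  [  0   0   4  |  -4   2   1 ]
R3 <- (1/4)*R3:  [   0    0    1  |   -1  1/2  1/4 ]
R1 <- R1 - (1/2)*R3:  [    1     0     0  |  -1/2   1/4  -1/8 ]
R2 <- R2 - (-5/2)*R3:  [   0    1    0  |   -1  3/4  5/8 ]
Right block of [I | A^{-1}] is the inverse:
[ -1/2  1/4  -1/8 ]
[   -1  3/4   5/8 ]
[   -1  1/2   1/4 ]

inverse = [-1/2 1/4 -1/8; -1 3/4 5/8; -1 1/2 1/4]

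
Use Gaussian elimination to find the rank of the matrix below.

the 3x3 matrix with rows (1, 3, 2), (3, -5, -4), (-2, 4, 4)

Row reduction:
R2 <- R2 - (3)*R1:  [   0  -14  -10 ]
R3 <- R3 - (-2)*R1:  [  0  10   8 ]
R3 <- R3 - (-5/7)*R2:  [   0    0  6/7 ]
Row echelon form:
[ 1    3    2 ]
[ 0  -14  -10 ]
[ 0    0  6/7 ]
Nonzero rows / pivot columns: 3

rank(A) = 3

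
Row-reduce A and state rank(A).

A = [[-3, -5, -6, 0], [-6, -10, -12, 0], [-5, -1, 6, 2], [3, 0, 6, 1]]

Row reduction:
R2 <- R2 - (2)*R1:  [ 0  0  0  0 ]
R3 <- R3 - (5/3)*R1:  [    0  22/3    16     2 ]
R4 <- R4 - (-1)*R1:  [  0  -5   0   1 ]
R2 <-> R3   (pivot in column 2 was zero)
[ -3    -5  -6  0 ]
[  0  22/3  16  2 ]
[  0     0   0  0 ]
[  0    -5   0  1 ]
R4 <- R4 - (-15/22)*R2:  [      0       0  120/11   26/11 ]
R3 <-> R4   (pivot in column 3 was zero)
[ -3    -5      -6      0 ]
[  0  22/3      16      2 ]
[  0     0  120/11  26/11 ]
[  0     0       0      0 ]
Row echelon form:
[ -3    -5      -6      0 ]
[  0  22/3      16      2 ]
[  0     0  120/11  26/11 ]
[  0     0       0      0 ]
Nonzero rows / pivot columns: 3

rank(A) = 3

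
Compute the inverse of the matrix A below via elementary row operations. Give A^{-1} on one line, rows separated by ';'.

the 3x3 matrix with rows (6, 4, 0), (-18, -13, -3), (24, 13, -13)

Gauss-Jordan on [A | I]:
R1 <- (1/6)*R1:  [   1  2/3    0  |  1/6    0    0 ]
R2 <- R2 - (-18)*R1:  [  0  -1  -3  |   3   1   0 ]
R3 <- R3 - (24)*R1:  [   0   -3  -13  |   -4    0    1 ]
R2 <- (1/-1)*R2:  [  0   1   3  |  -3  -1   0 ]
R1 <- R1 - (2/3)*R2:  [    1     0    -2  |  13/6   2/3     0 ]
R3 <- R3 - (-3)*R2:  [   0    0   -4  |  -13   -3    1 ]
R3 <- (1/-4)*R3:  [    0     0     1  |  13/4   3/4  -1/4 ]
R1 <- R1 - (-2)*R3:  [    1     0     0  |  26/3  13/6  -1/2 ]
R2 <- R2 - (3)*R3:  [     0      1      0  |  -51/4  -13/4    3/4 ]
Right block of [I | A^{-1}] is the inverse:
[  26/3   13/6  -1/2 ]
[ -51/4  -13/4   3/4 ]
[  13/4    3/4  -1/4 ]

inverse = [26/3 13/6 -1/2; -51/4 -13/4 3/4; 13/4 3/4 -1/4]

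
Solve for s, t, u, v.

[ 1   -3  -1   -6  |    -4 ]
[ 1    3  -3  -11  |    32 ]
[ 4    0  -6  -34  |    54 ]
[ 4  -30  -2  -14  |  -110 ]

(-5, 4, -1, -2)

Forward elimination on [A|b]:
R2 <- R2 - (1)*R1:  [  0   6  -2  -5  36 ]
R3 <- R3 - (4)*R1:  [   0   12   -2  -10   70 ]
R4 <- R4 - (4)*R1:  [   0  -18    2   10  -94 ]
R3 <- R3 - (2)*R2:  [  0   0   2   0  -2 ]
R4 <- R4 - (-3)*R2:  [  0   0  -4  -5  14 ]
R4 <- R4 - (-2)*R3:  [  0   0   0  -5  10 ]
Row echelon form:
[ 1  -3  -1  -6  |  -4 ]
[ 0   6  -2  -5  |  36 ]
[ 0   0   2   0  |  -2 ]
[ 0   0   0  -5  |  10 ]
Back-substitution:
v = (10) / -5 = -2
u = (-2) / 2 = -1
t = (36 - (-2)*(-1) - (-5)*(-2)) / 6 = 4
s = (-4 - (-3)*(4) - (-1)*(-1) - (-6)*(-2)) / 1 = -5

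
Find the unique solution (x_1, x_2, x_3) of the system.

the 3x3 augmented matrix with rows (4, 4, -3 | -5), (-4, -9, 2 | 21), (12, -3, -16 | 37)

(1, -3, -1)

Forward elimination on [A|b]:
R2 <- R2 - (-1)*R1:  [  0  -5  -1  16 ]
R3 <- R3 - (3)*R1:  [   0  -15   -7   52 ]
R3 <- R3 - (3)*R2:  [  0   0  -4   4 ]
Row echelon form:
[ 4   4  -3  |  -5 ]
[ 0  -5  -1  |  16 ]
[ 0   0  -4  |   4 ]
Back-substitution:
x_3 = (4) / -4 = -1
x_2 = (16 - (-1)*(-1)) / -5 = -3
x_1 = (-5 - (4)*(-3) - (-3)*(-1)) / 4 = 1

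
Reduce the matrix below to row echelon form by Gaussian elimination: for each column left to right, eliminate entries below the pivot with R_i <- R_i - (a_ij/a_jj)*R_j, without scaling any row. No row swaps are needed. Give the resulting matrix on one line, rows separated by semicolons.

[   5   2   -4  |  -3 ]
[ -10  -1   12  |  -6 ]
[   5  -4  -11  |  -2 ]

Forward elimination:
R2 <- R2 - (-2)*R1:  [   0    3    4  -12 ]
R3 <- R3 - (1)*R1:  [  0  -6  -7   1 ]
R3 <- R3 - (-2)*R2:  [   0    0    1  -23 ]
Row echelon form:
[ 5  2  -4  |   -3 ]
[ 0  3   4  |  -12 ]
[ 0  0   1  |  -23 ]

REF = [5 2 -4 -3; 0 3 4 -12; 0 0 1 -23]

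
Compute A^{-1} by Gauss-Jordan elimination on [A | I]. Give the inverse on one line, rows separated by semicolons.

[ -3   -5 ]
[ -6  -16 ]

Gauss-Jordan on [A | I]:
R1 <- (1/-3)*R1:  [    1   5/3  |  -1/3     0 ]
R2 <- R2 - (-6)*R1:  [  0  -6  |  -2   1 ]
R2 <- (1/-6)*R2:  [    0     1  |   1/3  -1/6 ]
R1 <- R1 - (5/3)*R2:  [    1     0  |  -8/9  5/18 ]
Right block of [I | A^{-1}] is the inverse:
[ -8/9  5/18 ]
[  1/3  -1/6 ]

inverse = [-8/9 5/18; 1/3 -1/6]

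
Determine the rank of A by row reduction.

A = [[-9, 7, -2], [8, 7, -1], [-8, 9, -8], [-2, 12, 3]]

rank(A) = 3

Row reduction:
R2 <- R2 - (-8/9)*R1:  [     0  119/9  -25/9 ]
R3 <- R3 - (8/9)*R1:  [     0   25/9  -56/9 ]
R4 <- R4 - (2/9)*R1:  [    0  94/9  31/9 ]
R3 <- R3 - (25/119)*R2:  [        0         0  -671/119 ]
R4 <- R4 - (94/119)*R2:  [       0        0  671/119 ]
R4 <- R4 - (-1)*R3:  [ 0  0  0 ]
Row echelon form:
[ -9      7        -2 ]
[  0  119/9     -25/9 ]
[  0      0  -671/119 ]
[  0      0         0 ]
Nonzero rows / pivot columns: 3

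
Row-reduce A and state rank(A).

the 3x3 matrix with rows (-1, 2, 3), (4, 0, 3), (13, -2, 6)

rank(A) = 2

Row reduction:
R2 <- R2 - (-4)*R1:  [  0   8  15 ]
R3 <- R3 - (-13)*R1:  [  0  24  45 ]
R3 <- R3 - (3)*R2:  [ 0  0  0 ]
Row echelon form:
[ -1  2   3 ]
[  0  8  15 ]
[  0  0   0 ]
Nonzero rows / pivot columns: 2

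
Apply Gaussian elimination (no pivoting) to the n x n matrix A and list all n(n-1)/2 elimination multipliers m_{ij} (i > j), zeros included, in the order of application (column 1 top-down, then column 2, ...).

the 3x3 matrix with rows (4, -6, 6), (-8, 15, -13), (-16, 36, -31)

Forward elimination:
R2 <- R2 - (-2)*R1:  [  0   3  -1 ]
R3 <- R3 - (-4)*R1:  [  0  12  -7 ]
R3 <- R3 - (4)*R2:  [  0   0  -3 ]
Multipliers (in order of application): m_{21} = -2, m_{31} = -4, m_{32} = 4

multipliers: -2, -4, 4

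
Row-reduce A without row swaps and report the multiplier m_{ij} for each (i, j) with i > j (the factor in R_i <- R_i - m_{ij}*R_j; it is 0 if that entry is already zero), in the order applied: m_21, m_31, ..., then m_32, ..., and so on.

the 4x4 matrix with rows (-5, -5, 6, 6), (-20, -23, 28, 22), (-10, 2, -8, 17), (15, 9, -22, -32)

Forward elimination:
R2 <- R2 - (4)*R1:  [  0  -3   4  -2 ]
R3 <- R3 - (2)*R1:  [   0   12  -20    5 ]
R4 <- R4 - (-3)*R1:  [   0   -6   -4  -14 ]
R3 <- R3 - (-4)*R2:  [  0   0  -4  -3 ]
R4 <- R4 - (2)*R2:  [   0    0  -12  -10 ]
R4 <- R4 - (3)*R3:  [  0   0   0  -1 ]
Multipliers (in order of application): m_{21} = 4, m_{31} = 2, m_{41} = -3, m_{32} = -4, m_{42} = 2, m_{43} = 3

multipliers: 4, 2, -3, -4, 2, 3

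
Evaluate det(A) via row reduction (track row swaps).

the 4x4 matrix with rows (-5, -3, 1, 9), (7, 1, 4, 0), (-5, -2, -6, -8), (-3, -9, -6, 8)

det(A) = -1730

Forward elimination:
R2 <- R2 - (-7/5)*R1:  [     0  -16/5   27/5   63/5 ]
R3 <- R3 - (1)*R1:  [   0    1   -7  -17 ]
R4 <- R4 - (3/5)*R1:  [     0  -36/5  -33/5   13/5 ]
R3 <- R3 - (-5/16)*R2:  [       0        0   -85/16  -209/16 ]
R4 <- R4 - (9/4)*R2:  [      0       0   -75/4  -103/4 ]
R4 <- R4 - (60/17)*R3:  [      0       0       0  346/17 ]
Upper-triangular form:
[ -5     -3       1        9 ]
[  0  -16/5    27/5     63/5 ]
[  0      0  -85/16  -209/16 ]
[  0      0       0   346/17 ]
det(A) = (-1)^0 * (-5) * (-16/5) * (-85/16) * (346/17) = -1730  (0 row swaps -> sign +1)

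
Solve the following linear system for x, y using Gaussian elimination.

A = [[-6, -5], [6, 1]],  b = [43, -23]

(-3, -5)

Forward elimination on [A|b]:
R2 <- R2 - (-1)*R1:  [  0  -4  20 ]
Row echelon form:
[ -6  -5  |  43 ]
[  0  -4  |  20 ]
Back-substitution:
y = (20) / -4 = -5
x = (43 - (-5)*(-5)) / -6 = -3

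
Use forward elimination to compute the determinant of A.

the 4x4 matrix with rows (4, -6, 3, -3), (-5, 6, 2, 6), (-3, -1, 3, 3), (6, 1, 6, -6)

det(A) = -510

Forward elimination:
R2 <- R2 - (-5/4)*R1:  [    0  -3/2  23/4   9/4 ]
R3 <- R3 - (-3/4)*R1:  [     0  -11/2   21/4    3/4 ]
R4 <- R4 - (3/2)*R1:  [    0    10   3/2  -3/2 ]
R3 <- R3 - (11/3)*R2:  [     0      0  -95/6  -15/2 ]
R4 <- R4 - (-20/3)*R2:  [     0      0  239/6   27/2 ]
R4 <- R4 - (-239/95)*R3:  [       0        0        0  -102/19 ]
Upper-triangular form:
[ 4    -6      3       -3 ]
[ 0  -3/2   23/4      9/4 ]
[ 0     0  -95/6    -15/2 ]
[ 0     0      0  -102/19 ]
det(A) = (-1)^0 * (4) * (-3/2) * (-95/6) * (-102/19) = -510  (0 row swaps -> sign +1)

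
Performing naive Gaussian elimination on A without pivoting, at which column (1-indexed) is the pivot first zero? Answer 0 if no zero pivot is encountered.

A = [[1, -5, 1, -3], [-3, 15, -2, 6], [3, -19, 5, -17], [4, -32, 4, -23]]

Naive forward elimination:
R2 <- R2 - (-3)*R1:  [  0   0   1  -3 ]
R3 <- R3 - (3)*R1:  [  0  -4   2  -8 ]
R4 <- R4 - (4)*R1:  [   0  -12    0  -11 ]
Matrix at this point:
[ 1   -5  1   -3 ]
[ 0    0  1   -3 ]
[ 0   -4  2   -8 ]
[ 0  -12  0  -11 ]
Pivot entry (2,2) is zero but row 3 has -4 in column 2 -> naive elimination stops; a row interchange (e.g. R2 <-> R3) would be required here.

first zero-pivot column = 2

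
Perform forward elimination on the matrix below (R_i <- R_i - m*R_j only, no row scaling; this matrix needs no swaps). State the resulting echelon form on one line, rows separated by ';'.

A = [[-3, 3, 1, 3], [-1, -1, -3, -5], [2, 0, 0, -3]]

Forward elimination:
R2 <- R2 - (1/3)*R1:  [     0     -2  -10/3     -6 ]
R3 <- R3 - (-2/3)*R1:  [   0    2  2/3   -1 ]
R3 <- R3 - (-1)*R2:  [    0     0  -8/3    -7 ]
Row echelon form:
[ -3   3      1   3 ]
[  0  -2  -10/3  -6 ]
[  0   0   -8/3  -7 ]

REF = [-3 3 1 3; 0 -2 -10/3 -6; 0 0 -8/3 -7]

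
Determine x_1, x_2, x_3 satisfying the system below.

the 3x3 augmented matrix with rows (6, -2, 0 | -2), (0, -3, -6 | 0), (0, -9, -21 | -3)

(-1, -2, 1)

Forward elimination on [A|b]:
R3 <- R3 - (3)*R2:  [  0   0  -3  -3 ]
Row echelon form:
[ 6  -2   0  |  -2 ]
[ 0  -3  -6  |   0 ]
[ 0   0  -3  |  -3 ]
Back-substitution:
x_3 = (-3) / -3 = 1
x_2 = (0 - (-6)*(1)) / -3 = -2
x_1 = (-2 - (-2)*(-2)) / 6 = -1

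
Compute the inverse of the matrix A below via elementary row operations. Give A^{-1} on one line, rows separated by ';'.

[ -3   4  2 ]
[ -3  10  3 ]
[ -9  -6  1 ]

Gauss-Jordan on [A | I]:
R1 <- (1/-3)*R1:  [    1  -4/3  -2/3  |  -1/3     0     0 ]
R2 <- R2 - (-3)*R1:  [  0   6   1  |  -1   1   0 ]
R3 <- R3 - (-9)*R1:  [   0  -18   -5  |   -3    0    1 ]
R2 <- (1/6)*R2:  [    0     1   1/6  |  -1/6   1/6     0 ]
R1 <- R1 - (-4/3)*R2:  [    1     0  -4/9  |  -5/9   2/9     0 ]
R3 <- R3 - (-18)*R2:  [  0   0  -2  |  -6   3   1 ]
R3 <- (1/-2)*R3:  [    0     0     1  |     3  -3/2  -1/2 ]
R1 <- R1 - (-4/9)*R3:  [    1     0     0  |   7/9  -4/9  -2/9 ]
R2 <- R2 - (1/6)*R3:  [    0     1     0  |  -2/3  5/12  1/12 ]
Right block of [I | A^{-1}] is the inverse:
[  7/9  -4/9  -2/9 ]
[ -2/3  5/12  1/12 ]
[    3  -3/2  -1/2 ]

inverse = [7/9 -4/9 -2/9; -2/3 5/12 1/12; 3 -3/2 -1/2]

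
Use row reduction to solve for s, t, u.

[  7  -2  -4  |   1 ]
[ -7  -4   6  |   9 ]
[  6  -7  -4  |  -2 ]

Forward elimination on [A|b]:
R2 <- R2 - (-1)*R1:  [  0  -6   2  10 ]
R3 <- R3 - (6/7)*R1:  [     0  -37/7   -4/7  -20/7 ]
R3 <- R3 - (37/42)*R2:  [     0      0   -7/3  -35/3 ]
Row echelon form:
[ 7  -2    -4  |      1 ]
[ 0  -6     2  |     10 ]
[ 0   0  -7/3  |  -35/3 ]
Back-substitution:
u = (-35/3) / (-7/3) = 5
t = (10 - (2)*(5)) / -6 = 0
s = (1 - (-2)*(0) - (-4)*(5)) / 7 = 3

(3, 0, 5)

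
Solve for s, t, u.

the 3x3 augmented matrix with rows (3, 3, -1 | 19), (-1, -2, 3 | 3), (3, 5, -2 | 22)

(4, 4, 5)

Forward elimination on [A|b]:
R2 <- R2 - (-1/3)*R1:  [    0    -1   8/3  28/3 ]
R3 <- R3 - (1)*R1:  [  0   2  -1   3 ]
R3 <- R3 - (-2)*R2:  [    0     0  13/3  65/3 ]
Row echelon form:
[ 3   3    -1  |    19 ]
[ 0  -1   8/3  |  28/3 ]
[ 0   0  13/3  |  65/3 ]
Back-substitution:
u = (65/3) / (13/3) = 5
t = (28/3 - (8/3)*(5)) / -1 = 4
s = (19 - (3)*(4) - (-1)*(5)) / 3 = 4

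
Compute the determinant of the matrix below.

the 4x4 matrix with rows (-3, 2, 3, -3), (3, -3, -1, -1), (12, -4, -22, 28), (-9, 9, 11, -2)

Forward elimination:
R2 <- R2 - (-1)*R1:  [  0  -1   2  -4 ]
R3 <- R3 - (-4)*R1:  [   0    4  -10   16 ]
R4 <- R4 - (3)*R1:  [ 0  3  2  7 ]
R3 <- R3 - (-4)*R2:  [  0   0  -2   0 ]
R4 <- R4 - (-3)*R2:  [  0   0   8  -5 ]
R4 <- R4 - (-4)*R3:  [  0   0   0  -5 ]
Upper-triangular form:
[ -3   2   3  -3 ]
[  0  -1   2  -4 ]
[  0   0  -2   0 ]
[  0   0   0  -5 ]
det(A) = (-1)^0 * (-3) * (-1) * (-2) * (-5) = 30  (0 row swaps -> sign +1)

det(A) = 30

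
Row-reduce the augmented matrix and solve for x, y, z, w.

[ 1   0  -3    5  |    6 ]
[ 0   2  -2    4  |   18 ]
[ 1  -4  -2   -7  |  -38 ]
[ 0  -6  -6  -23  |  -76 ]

Forward elimination on [A|b]:
R3 <- R3 - (1)*R1:  [   0   -4    1  -12  -44 ]
R3 <- R3 - (-2)*R2:  [  0   0  -3  -4  -8 ]
R4 <- R4 - (-3)*R2:  [   0    0  -12  -11  -22 ]
R4 <- R4 - (4)*R3:  [  0   0   0   5  10 ]
Row echelon form:
[ 1  0  -3   5  |   6 ]
[ 0  2  -2   4  |  18 ]
[ 0  0  -3  -4  |  -8 ]
[ 0  0   0   5  |  10 ]
Back-substitution:
w = (10) / 5 = 2
z = (-8 - (-4)*(2)) / -3 = 0
y = (18 - (-2)*(0) - (4)*(2)) / 2 = 5
x = (6 - (-3)*(0) - (5)*(2)) / 1 = -4

(-4, 5, 0, 2)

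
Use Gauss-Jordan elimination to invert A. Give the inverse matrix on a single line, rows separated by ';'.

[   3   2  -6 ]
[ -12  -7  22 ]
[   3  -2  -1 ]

Gauss-Jordan on [A | I]:
R1 <- (1/3)*R1:  [   1  2/3   -2  |  1/3    0    0 ]
R2 <- R2 - (-12)*R1:  [  0   1  -2  |   4   1   0 ]
R3 <- R3 - (3)*R1:  [  0  -4   5  |  -1   0   1 ]
R1 <- R1 - (2/3)*R2:  [    1     0  -2/3  |  -7/3  -2/3     0 ]
R3 <- R3 - (-4)*R2:  [  0   0  -3  |  15   4   1 ]
R3 <- (1/-3)*R3:  [    0     0     1  |    -5  -4/3  -1/3 ]
R1 <- R1 - (-2/3)*R3:  [     1      0      0  |  -17/3  -14/9   -2/9 ]
R2 <- R2 - (-2)*R3:  [    0     1     0  |    -6  -5/3  -2/3 ]
Right block of [I | A^{-1}] is the inverse:
[ -17/3  -14/9  -2/9 ]
[    -6   -5/3  -2/3 ]
[    -5   -4/3  -1/3 ]

inverse = [-17/3 -14/9 -2/9; -6 -5/3 -2/3; -5 -4/3 -1/3]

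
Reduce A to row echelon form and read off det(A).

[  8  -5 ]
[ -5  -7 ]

det(A) = -81

Forward elimination:
R2 <- R2 - (-5/8)*R1:  [     0  -81/8 ]
Upper-triangular form:
[ 8     -5 ]
[ 0  -81/8 ]
det(A) = (-1)^0 * (8) * (-81/8) = -81  (0 row swaps -> sign +1)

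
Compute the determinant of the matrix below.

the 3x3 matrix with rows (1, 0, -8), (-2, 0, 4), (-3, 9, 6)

Forward elimination:
R2 <- R2 - (-2)*R1:  [   0    0  -12 ]
R3 <- R3 - (-3)*R1:  [   0    9  -18 ]
R2 <-> R3   (pivot in column 2 was zero)
[ 1  0   -8 ]
[ 0  9  -18 ]
[ 0  0  -12 ]
Upper-triangular form:
[ 1  0   -8 ]
[ 0  9  -18 ]
[ 0  0  -12 ]
det(A) = (-1)^1 * (1) * (9) * (-12) = 108  (1 row swap -> sign -1)

det(A) = 108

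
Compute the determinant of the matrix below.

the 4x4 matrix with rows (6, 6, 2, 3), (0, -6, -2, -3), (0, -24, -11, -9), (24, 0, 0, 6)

det(A) = 648

Forward elimination:
R4 <- R4 - (4)*R1:  [   0  -24   -8   -6 ]
R3 <- R3 - (4)*R2:  [  0   0  -3   3 ]
R4 <- R4 - (4)*R2:  [ 0  0  0  6 ]
Upper-triangular form:
[ 6   6   2   3 ]
[ 0  -6  -2  -3 ]
[ 0   0  -3   3 ]
[ 0   0   0   6 ]
det(A) = (-1)^0 * (6) * (-6) * (-3) * (6) = 648  (0 row swaps -> sign +1)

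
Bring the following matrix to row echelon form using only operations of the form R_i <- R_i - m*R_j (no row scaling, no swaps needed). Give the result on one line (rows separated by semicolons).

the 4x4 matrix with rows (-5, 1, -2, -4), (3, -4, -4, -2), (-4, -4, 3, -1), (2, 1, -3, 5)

Forward elimination:
R2 <- R2 - (-3/5)*R1:  [     0  -17/5  -26/5  -22/5 ]
R3 <- R3 - (4/5)*R1:  [     0  -24/5   23/5   11/5 ]
R4 <- R4 - (-2/5)*R1:  [     0    7/5  -19/5   17/5 ]
R3 <- R3 - (24/17)*R2:  [      0       0  203/17  143/17 ]
R4 <- R4 - (-7/17)*R2:  [       0        0  -101/17    27/17 ]
R4 <- R4 - (-101/203)*R3:  [        0         0         0  1172/203 ]
Row echelon form:
[ -5      1      -2        -4 ]
[  0  -17/5   -26/5     -22/5 ]
[  0      0  203/17    143/17 ]
[  0      0       0  1172/203 ]

REF = [-5 1 -2 -4; 0 -17/5 -26/5 -22/5; 0 0 203/17 143/17; 0 0 0 1172/203]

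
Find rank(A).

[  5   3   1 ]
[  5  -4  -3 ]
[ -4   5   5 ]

Row reduction:
R2 <- R2 - (1)*R1:  [  0  -7  -4 ]
R3 <- R3 - (-4/5)*R1:  [    0  37/5  29/5 ]
R3 <- R3 - (-37/35)*R2:  [    0     0  11/7 ]
Row echelon form:
[ 5   3     1 ]
[ 0  -7    -4 ]
[ 0   0  11/7 ]
Nonzero rows / pivot columns: 3

rank(A) = 3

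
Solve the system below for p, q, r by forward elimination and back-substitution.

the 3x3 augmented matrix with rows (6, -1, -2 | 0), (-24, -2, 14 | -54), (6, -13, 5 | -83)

Forward elimination on [A|b]:
R2 <- R2 - (-4)*R1:  [   0   -6    6  -54 ]
R3 <- R3 - (1)*R1:  [   0  -12    7  -83 ]
R3 <- R3 - (2)*R2:  [  0   0  -5  25 ]
Row echelon form:
[ 6  -1  -2  |    0 ]
[ 0  -6   6  |  -54 ]
[ 0   0  -5  |   25 ]
Back-substitution:
r = (25) / -5 = -5
q = (-54 - (6)*(-5)) / -6 = 4
p = (0 - (-1)*(4) - (-2)*(-5)) / 6 = -1

(-1, 4, -5)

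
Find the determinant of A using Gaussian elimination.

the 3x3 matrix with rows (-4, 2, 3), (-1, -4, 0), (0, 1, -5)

det(A) = -93

Forward elimination:
R2 <- R2 - (1/4)*R1:  [    0  -9/2  -3/4 ]
R3 <- R3 - (-2/9)*R2:  [     0      0  -31/6 ]
Upper-triangular form:
[ -4     2      3 ]
[  0  -9/2   -3/4 ]
[  0     0  -31/6 ]
det(A) = (-1)^0 * (-4) * (-9/2) * (-31/6) = -93  (0 row swaps -> sign +1)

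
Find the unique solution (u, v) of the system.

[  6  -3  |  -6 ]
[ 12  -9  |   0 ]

Forward elimination on [A|b]:
R2 <- R2 - (2)*R1:  [  0  -3  12 ]
Row echelon form:
[ 6  -3  |  -6 ]
[ 0  -3  |  12 ]
Back-substitution:
v = (12) / -3 = -4
u = (-6 - (-3)*(-4)) / 6 = -3

(-3, -4)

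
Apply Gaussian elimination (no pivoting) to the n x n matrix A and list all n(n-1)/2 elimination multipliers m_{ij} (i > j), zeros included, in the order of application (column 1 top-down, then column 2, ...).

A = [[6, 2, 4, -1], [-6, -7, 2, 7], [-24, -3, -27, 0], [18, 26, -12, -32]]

multipliers: -1, -4, 3, -1, -4, 0

Forward elimination:
R2 <- R2 - (-1)*R1:  [  0  -5   6   6 ]
R3 <- R3 - (-4)*R1:  [   0    5  -11   -4 ]
R4 <- R4 - (3)*R1:  [   0   20  -24  -29 ]
R3 <- R3 - (-1)*R2:  [  0   0  -5   2 ]
R4 <- R4 - (-4)*R2:  [  0   0   0  -5 ]
R4: entry in column 3 is already 0 -> m_{43} = 0 (no row operation needed)
Multipliers (in order of application): m_{21} = -1, m_{31} = -4, m_{41} = 3, m_{32} = -1, m_{42} = -4, m_{43} = 0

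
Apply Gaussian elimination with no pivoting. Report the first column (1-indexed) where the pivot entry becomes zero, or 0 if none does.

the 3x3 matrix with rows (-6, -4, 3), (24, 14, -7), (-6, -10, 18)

Naive forward elimination:
R2 <- R2 - (-4)*R1:  [  0  -2   5 ]
R3 <- R3 - (1)*R1:  [  0  -6  15 ]
R3 <- R3 - (3)*R2:  [ 0  0  0 ]
Matrix at this point:
[ -6  -4  3 ]
[  0  -2  5 ]
[  0   0  0 ]
Pivot entry (3,3) in the last row is zero and there are no rows below to swap with -> zero pivot in column 3 (A is singular).

first zero-pivot column = 3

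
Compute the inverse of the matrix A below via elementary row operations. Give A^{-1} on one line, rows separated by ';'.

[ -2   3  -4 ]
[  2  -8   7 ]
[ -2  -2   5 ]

inverse = [-13/30 -7/60 -11/60; -2/5 -3/10 1/10; -1/3 -1/6 1/6]

Gauss-Jordan on [A | I]:
R1 <- (1/-2)*R1:  [    1  -3/2     2  |  -1/2     0     0 ]
R2 <- R2 - (2)*R1:  [  0  -5   3  |   1   1   0 ]
R3 <- R3 - (-2)*R1:  [  0  -5   9  |  -1   0   1 ]
R2 <- (1/-5)*R2:  [    0     1  -3/5  |  -1/5  -1/5     0 ]
R1 <- R1 - (-3/2)*R2:  [     1      0  11/10  |   -4/5  -3/10      0 ]
R3 <- R3 - (-5)*R2:  [  0   0   6  |  -2  -1   1 ]
R3 <- (1/6)*R3:  [    0     0     1  |  -1/3  -1/6   1/6 ]
R1 <- R1 - (11/10)*R3:  [      1       0       0  |  -13/30   -7/60  -11/60 ]
R2 <- R2 - (-3/5)*R3:  [     0      1      0  |   -2/5  -3/10   1/10 ]
Right block of [I | A^{-1}] is the inverse:
[ -13/30  -7/60  -11/60 ]
[   -2/5  -3/10    1/10 ]
[   -1/3   -1/6     1/6 ]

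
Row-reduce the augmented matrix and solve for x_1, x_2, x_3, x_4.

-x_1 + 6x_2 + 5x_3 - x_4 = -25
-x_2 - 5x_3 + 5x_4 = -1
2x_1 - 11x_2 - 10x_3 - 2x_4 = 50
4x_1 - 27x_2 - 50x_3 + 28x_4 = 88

Forward elimination on [A|b]:
R3 <- R3 - (-2)*R1:  [  0   1   0  -4   0 ]
R4 <- R4 - (-4)*R1:  [   0   -3  -30   24  -12 ]
R3 <- R3 - (-1)*R2:  [  0   0  -5   1  -1 ]
R4 <- R4 - (3)*R2:  [   0    0  -15    9   -9 ]
R4 <- R4 - (3)*R3:  [  0   0   0   6  -6 ]
Row echelon form:
[ -1   6   5  -1  |  -25 ]
[  0  -1  -5   5  |   -1 ]
[  0   0  -5   1  |   -1 ]
[  0   0   0   6  |   -6 ]
Back-substitution:
x_4 = (-6) / 6 = -1
x_3 = (-1 - (1)*(-1)) / -5 = 0
x_2 = (-1 - (-5)*(0) - (5)*(-1)) / -1 = -4
x_1 = (-25 - (6)*(-4) - (5)*(0) - (-1)*(-1)) / -1 = 2

(2, -4, 0, -1)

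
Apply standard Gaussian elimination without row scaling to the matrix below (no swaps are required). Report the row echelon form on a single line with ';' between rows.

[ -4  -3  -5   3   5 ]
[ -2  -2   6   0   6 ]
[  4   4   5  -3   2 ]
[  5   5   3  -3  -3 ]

REF = [-4 -3 -5 3 5; 0 -1/2 17/2 -3/2 7/2; 0 0 17 -3 14; 0 0 0 3/17 -48/17]

Forward elimination:
R2 <- R2 - (1/2)*R1:  [    0  -1/2  17/2  -3/2   7/2 ]
R3 <- R3 - (-1)*R1:  [ 0  1  0  0  7 ]
R4 <- R4 - (-5/4)*R1:  [     0    5/4  -13/4    3/4   13/4 ]
R3 <- R3 - (-2)*R2:  [  0   0  17  -3  14 ]
R4 <- R4 - (-5/2)*R2:  [  0   0  18  -3  12 ]
R4 <- R4 - (18/17)*R3:  [      0       0       0    3/17  -48/17 ]
Row echelon form:
[ -4    -3    -5     3       5 ]
[  0  -1/2  17/2  -3/2     7/2 ]
[  0     0    17    -3      14 ]
[  0     0     0  3/17  -48/17 ]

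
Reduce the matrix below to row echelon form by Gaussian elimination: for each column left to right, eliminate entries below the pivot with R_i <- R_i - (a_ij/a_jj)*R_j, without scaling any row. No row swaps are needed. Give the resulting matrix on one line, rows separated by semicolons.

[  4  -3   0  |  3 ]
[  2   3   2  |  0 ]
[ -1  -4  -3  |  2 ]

Forward elimination:
R2 <- R2 - (1/2)*R1:  [    0   9/2     2  -3/2 ]
R3 <- R3 - (-1/4)*R1:  [     0  -19/4     -3   11/4 ]
R3 <- R3 - (-19/18)*R2:  [    0     0  -8/9   7/6 ]
Row echelon form:
[ 4   -3     0  |     3 ]
[ 0  9/2     2  |  -3/2 ]
[ 0    0  -8/9  |   7/6 ]

REF = [4 -3 0 3; 0 9/2 2 -3/2; 0 0 -8/9 7/6]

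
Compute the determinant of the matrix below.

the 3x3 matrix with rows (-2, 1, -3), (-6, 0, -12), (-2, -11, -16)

det(A) = -6

Forward elimination:
R2 <- R2 - (3)*R1:  [  0  -3  -3 ]
R3 <- R3 - (1)*R1:  [   0  -12  -13 ]
R3 <- R3 - (4)*R2:  [  0   0  -1 ]
Upper-triangular form:
[ -2   1  -3 ]
[  0  -3  -3 ]
[  0   0  -1 ]
det(A) = (-1)^0 * (-2) * (-3) * (-1) = -6  (0 row swaps -> sign +1)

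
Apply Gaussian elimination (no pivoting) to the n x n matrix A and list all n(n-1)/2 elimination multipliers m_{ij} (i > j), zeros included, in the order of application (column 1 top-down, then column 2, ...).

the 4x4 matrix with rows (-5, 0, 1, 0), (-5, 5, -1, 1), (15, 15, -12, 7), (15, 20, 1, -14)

Forward elimination:
R2 <- R2 - (1)*R1:  [  0   5  -2   1 ]
R3 <- R3 - (-3)*R1:  [  0  15  -9   7 ]
R4 <- R4 - (-3)*R1:  [   0   20    4  -14 ]
R3 <- R3 - (3)*R2:  [  0   0  -3   4 ]
R4 <- R4 - (4)*R2:  [   0    0   12  -18 ]
R4 <- R4 - (-4)*R3:  [  0   0   0  -2 ]
Multipliers (in order of application): m_{21} = 1, m_{31} = -3, m_{41} = -3, m_{32} = 3, m_{42} = 4, m_{43} = -4

multipliers: 1, -3, -3, 3, 4, -4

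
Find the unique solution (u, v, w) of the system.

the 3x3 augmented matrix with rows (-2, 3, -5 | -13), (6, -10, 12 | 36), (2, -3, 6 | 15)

Forward elimination on [A|b]:
R2 <- R2 - (-3)*R1:  [  0  -1  -3  -3 ]
R3 <- R3 - (-1)*R1:  [ 0  0  1  2 ]
Row echelon form:
[ -2   3  -5  |  -13 ]
[  0  -1  -3  |   -3 ]
[  0   0   1  |    2 ]
Back-substitution:
w = (2) / 1 = 2
v = (-3 - (-3)*(2)) / -1 = -3
u = (-13 - (3)*(-3) - (-5)*(2)) / -2 = -3

(-3, -3, 2)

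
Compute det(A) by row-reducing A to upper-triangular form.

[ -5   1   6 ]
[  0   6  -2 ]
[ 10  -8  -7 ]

Forward elimination:
R3 <- R3 - (-2)*R1:  [  0  -6   5 ]
R3 <- R3 - (-1)*R2:  [ 0  0  3 ]
Upper-triangular form:
[ -5  1   6 ]
[  0  6  -2 ]
[  0  0   3 ]
det(A) = (-1)^0 * (-5) * (6) * (3) = -90  (0 row swaps -> sign +1)

det(A) = -90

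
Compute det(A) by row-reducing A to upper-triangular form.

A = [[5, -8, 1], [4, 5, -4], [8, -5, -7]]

Forward elimination:
R2 <- R2 - (4/5)*R1:  [     0   57/5  -24/5 ]
R3 <- R3 - (8/5)*R1:  [     0   39/5  -43/5 ]
R3 <- R3 - (13/19)*R2:  [       0        0  -101/19 ]
Upper-triangular form:
[ 5    -8        1 ]
[ 0  57/5    -24/5 ]
[ 0     0  -101/19 ]
det(A) = (-1)^0 * (5) * (57/5) * (-101/19) = -303  (0 row swaps -> sign +1)

det(A) = -303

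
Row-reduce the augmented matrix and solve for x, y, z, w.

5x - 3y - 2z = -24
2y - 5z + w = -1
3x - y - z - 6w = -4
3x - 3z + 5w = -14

Forward elimination on [A|b]:
R3 <- R3 - (3/5)*R1:  [    0   4/5   1/5    -6  52/5 ]
R4 <- R4 - (3/5)*R1:  [    0   9/5  -9/5     5   2/5 ]
R3 <- R3 - (2/5)*R2:  [     0      0   11/5  -32/5   54/5 ]
R4 <- R4 - (9/10)*R2:  [     0      0  27/10  41/10  13/10 ]
R4 <- R4 - (27/22)*R3:  [       0        0        0   263/22  -263/22 ]
Row echelon form:
[ 5  -3    -2       0  |      -24 ]
[ 0   2    -5       1  |       -1 ]
[ 0   0  11/5   -32/5  |     54/5 ]
[ 0   0     0  263/22  |  -263/22 ]
Back-substitution:
w = (-263/22) / (263/22) = -1
z = (54/5 - (-32/5)*(-1)) / (11/5) = 2
y = (-1 - (-5)*(2) - (1)*(-1)) / 2 = 5
x = (-24 - (-3)*(5) - (-2)*(2)) / 5 = -1

(-1, 5, 2, -1)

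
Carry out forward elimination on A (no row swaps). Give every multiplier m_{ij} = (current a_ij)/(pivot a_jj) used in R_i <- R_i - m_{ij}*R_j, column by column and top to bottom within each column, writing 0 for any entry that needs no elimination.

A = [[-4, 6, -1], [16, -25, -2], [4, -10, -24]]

Forward elimination:
R2 <- R2 - (-4)*R1:  [  0  -1  -6 ]
R3 <- R3 - (-1)*R1:  [   0   -4  -25 ]
R3 <- R3 - (4)*R2:  [  0   0  -1 ]
Multipliers (in order of application): m_{21} = -4, m_{31} = -1, m_{32} = 4

multipliers: -4, -1, 4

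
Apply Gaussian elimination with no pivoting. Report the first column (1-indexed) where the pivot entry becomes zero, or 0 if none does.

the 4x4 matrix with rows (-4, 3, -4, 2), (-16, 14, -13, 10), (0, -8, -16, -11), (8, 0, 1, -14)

Naive forward elimination:
R2 <- R2 - (4)*R1:  [ 0  2  3  2 ]
R4 <- R4 - (-2)*R1:  [   0    6   -7  -10 ]
R3 <- R3 - (-4)*R2:  [  0   0  -4  -3 ]
R4 <- R4 - (3)*R2:  [   0    0  -16  -16 ]
R4 <- R4 - (4)*R3:  [  0   0   0  -4 ]
All pivots nonzero; naive elimination completes without hitting a zero pivot.

first zero-pivot column = 0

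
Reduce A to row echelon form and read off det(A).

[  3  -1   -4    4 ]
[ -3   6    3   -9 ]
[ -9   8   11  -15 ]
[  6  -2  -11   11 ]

Forward elimination:
R2 <- R2 - (-1)*R1:  [  0   5  -1  -5 ]
R3 <- R3 - (-3)*R1:  [  0   5  -1  -3 ]
R4 <- R4 - (2)*R1:  [  0   0  -3   3 ]
R3 <- R3 - (1)*R2:  [ 0  0  0  2 ]
R3 <-> R4   (pivot in column 3 was zero)
[ 3  -1  -4   4 ]
[ 0   5  -1  -5 ]
[ 0   0  -3   3 ]
[ 0   0   0   2 ]
Upper-triangular form:
[ 3  -1  -4   4 ]
[ 0   5  -1  -5 ]
[ 0   0  -3   3 ]
[ 0   0   0   2 ]
det(A) = (-1)^1 * (3) * (5) * (-3) * (2) = 90  (1 row swap -> sign -1)

det(A) = 90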